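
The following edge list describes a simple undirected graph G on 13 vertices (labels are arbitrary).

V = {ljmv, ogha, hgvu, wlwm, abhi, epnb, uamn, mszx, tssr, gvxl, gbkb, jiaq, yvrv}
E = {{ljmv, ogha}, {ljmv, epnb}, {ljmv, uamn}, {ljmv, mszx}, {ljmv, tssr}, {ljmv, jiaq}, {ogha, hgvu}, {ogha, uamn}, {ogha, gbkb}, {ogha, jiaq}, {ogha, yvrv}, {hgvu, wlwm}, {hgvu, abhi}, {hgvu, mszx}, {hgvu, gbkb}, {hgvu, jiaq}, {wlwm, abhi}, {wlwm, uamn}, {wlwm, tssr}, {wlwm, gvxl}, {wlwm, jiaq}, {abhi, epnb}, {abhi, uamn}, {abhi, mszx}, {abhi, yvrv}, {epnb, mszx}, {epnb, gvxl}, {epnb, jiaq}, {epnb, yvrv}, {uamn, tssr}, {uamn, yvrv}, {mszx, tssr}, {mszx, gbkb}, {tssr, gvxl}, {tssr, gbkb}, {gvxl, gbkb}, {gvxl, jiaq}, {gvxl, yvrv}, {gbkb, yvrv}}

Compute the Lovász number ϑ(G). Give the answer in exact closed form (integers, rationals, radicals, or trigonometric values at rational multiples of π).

N(abhi) = {hgvu, wlwm, epnb, uamn, mszx, yvrv}, |N(abhi)| = 6.
Vertex jiaq has 6 neighbors: ljmv, ogha, hgvu, wlwm, epnb, gvxl.
N(ljmv) = {ogha, epnb, uamn, mszx, tssr, jiaq}, |N(ljmv)| = 6.
Vertex gbkb has 6 neighbors: ogha, hgvu, mszx, tssr, gvxl, yvrv.
13-vertex 6-regular graph: strongly regular (13,6,2,3).
spec(A) ≈ [6.0, 1.303, -2.303] (distinct, 3 d.p.).
With N=13: ϑ(G) = 13·(-(-sqrt(13)/2 - 1/2))/(6−(-sqrt(13)/2 - 1/2)) = sqrt(13).
ϑ(G) ≈ 3.6056.

sqrt(13)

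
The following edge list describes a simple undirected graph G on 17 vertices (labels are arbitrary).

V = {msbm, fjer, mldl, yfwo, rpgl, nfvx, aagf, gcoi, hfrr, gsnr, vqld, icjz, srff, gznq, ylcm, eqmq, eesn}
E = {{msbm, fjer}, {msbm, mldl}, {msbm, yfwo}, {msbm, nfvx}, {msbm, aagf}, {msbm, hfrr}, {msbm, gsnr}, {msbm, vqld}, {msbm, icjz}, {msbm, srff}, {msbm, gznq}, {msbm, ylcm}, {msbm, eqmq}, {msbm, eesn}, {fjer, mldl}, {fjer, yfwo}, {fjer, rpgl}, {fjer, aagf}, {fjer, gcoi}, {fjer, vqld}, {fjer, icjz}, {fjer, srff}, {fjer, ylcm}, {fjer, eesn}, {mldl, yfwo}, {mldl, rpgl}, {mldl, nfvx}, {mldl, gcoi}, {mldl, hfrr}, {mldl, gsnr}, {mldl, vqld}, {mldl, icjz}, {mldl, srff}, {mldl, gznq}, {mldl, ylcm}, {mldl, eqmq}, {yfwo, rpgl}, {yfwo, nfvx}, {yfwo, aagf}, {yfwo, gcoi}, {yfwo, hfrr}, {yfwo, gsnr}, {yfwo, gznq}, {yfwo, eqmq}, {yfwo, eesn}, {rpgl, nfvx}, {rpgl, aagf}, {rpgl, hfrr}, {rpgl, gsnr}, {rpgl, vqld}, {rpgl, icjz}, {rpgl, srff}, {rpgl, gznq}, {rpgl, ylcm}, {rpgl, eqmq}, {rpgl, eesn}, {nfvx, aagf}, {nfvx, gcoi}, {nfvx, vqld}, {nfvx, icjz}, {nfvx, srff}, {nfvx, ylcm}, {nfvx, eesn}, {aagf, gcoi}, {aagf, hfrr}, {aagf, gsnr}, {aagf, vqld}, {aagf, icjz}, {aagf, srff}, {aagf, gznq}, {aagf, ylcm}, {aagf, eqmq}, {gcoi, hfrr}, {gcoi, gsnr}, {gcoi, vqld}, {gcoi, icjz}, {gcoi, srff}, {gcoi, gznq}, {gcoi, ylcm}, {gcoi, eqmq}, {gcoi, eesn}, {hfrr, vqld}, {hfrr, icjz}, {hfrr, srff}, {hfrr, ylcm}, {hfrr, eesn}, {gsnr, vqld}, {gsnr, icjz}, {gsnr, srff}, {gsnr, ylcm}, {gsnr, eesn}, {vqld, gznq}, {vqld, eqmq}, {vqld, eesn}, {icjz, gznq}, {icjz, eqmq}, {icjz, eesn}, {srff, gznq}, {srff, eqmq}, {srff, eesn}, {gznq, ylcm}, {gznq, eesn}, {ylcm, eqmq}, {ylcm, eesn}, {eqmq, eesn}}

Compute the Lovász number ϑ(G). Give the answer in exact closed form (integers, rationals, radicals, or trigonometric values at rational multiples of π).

6

N(gcoi) = {fjer, mldl, yfwo, nfvx, aagf, hfrr, gsnr, vqld, icjz, srff, gznq, ylcm, eqmq, eesn}, |N(gcoi)| = 14.
N(icjz) = {msbm, fjer, mldl, rpgl, nfvx, aagf, gcoi, hfrr, gsnr, gznq, eqmq, eesn}, |N(icjz)| = 12.
Vertex eesn has 14 neighbors: msbm, fjer, yfwo, rpgl, nfvx, gcoi, hfrr, gsnr, vqld, icjz, srff, gznq, ylcm, eqmq.
deg(yfwo) = 12; N(yfwo) = {msbm, fjer, mldl, rpgl, nfvx, aagf, gcoi, hfrr, gsnr, gznq, eqmq, eesn}.
G = K_{6,5,3,3}: α = 6 = χ(Ḡ), so ϑ = 6.
≈ 6.0000000 (to 7 d.p.).
α=6, χ(Ḡ)=6; ϑ=6 lies between (collapsed).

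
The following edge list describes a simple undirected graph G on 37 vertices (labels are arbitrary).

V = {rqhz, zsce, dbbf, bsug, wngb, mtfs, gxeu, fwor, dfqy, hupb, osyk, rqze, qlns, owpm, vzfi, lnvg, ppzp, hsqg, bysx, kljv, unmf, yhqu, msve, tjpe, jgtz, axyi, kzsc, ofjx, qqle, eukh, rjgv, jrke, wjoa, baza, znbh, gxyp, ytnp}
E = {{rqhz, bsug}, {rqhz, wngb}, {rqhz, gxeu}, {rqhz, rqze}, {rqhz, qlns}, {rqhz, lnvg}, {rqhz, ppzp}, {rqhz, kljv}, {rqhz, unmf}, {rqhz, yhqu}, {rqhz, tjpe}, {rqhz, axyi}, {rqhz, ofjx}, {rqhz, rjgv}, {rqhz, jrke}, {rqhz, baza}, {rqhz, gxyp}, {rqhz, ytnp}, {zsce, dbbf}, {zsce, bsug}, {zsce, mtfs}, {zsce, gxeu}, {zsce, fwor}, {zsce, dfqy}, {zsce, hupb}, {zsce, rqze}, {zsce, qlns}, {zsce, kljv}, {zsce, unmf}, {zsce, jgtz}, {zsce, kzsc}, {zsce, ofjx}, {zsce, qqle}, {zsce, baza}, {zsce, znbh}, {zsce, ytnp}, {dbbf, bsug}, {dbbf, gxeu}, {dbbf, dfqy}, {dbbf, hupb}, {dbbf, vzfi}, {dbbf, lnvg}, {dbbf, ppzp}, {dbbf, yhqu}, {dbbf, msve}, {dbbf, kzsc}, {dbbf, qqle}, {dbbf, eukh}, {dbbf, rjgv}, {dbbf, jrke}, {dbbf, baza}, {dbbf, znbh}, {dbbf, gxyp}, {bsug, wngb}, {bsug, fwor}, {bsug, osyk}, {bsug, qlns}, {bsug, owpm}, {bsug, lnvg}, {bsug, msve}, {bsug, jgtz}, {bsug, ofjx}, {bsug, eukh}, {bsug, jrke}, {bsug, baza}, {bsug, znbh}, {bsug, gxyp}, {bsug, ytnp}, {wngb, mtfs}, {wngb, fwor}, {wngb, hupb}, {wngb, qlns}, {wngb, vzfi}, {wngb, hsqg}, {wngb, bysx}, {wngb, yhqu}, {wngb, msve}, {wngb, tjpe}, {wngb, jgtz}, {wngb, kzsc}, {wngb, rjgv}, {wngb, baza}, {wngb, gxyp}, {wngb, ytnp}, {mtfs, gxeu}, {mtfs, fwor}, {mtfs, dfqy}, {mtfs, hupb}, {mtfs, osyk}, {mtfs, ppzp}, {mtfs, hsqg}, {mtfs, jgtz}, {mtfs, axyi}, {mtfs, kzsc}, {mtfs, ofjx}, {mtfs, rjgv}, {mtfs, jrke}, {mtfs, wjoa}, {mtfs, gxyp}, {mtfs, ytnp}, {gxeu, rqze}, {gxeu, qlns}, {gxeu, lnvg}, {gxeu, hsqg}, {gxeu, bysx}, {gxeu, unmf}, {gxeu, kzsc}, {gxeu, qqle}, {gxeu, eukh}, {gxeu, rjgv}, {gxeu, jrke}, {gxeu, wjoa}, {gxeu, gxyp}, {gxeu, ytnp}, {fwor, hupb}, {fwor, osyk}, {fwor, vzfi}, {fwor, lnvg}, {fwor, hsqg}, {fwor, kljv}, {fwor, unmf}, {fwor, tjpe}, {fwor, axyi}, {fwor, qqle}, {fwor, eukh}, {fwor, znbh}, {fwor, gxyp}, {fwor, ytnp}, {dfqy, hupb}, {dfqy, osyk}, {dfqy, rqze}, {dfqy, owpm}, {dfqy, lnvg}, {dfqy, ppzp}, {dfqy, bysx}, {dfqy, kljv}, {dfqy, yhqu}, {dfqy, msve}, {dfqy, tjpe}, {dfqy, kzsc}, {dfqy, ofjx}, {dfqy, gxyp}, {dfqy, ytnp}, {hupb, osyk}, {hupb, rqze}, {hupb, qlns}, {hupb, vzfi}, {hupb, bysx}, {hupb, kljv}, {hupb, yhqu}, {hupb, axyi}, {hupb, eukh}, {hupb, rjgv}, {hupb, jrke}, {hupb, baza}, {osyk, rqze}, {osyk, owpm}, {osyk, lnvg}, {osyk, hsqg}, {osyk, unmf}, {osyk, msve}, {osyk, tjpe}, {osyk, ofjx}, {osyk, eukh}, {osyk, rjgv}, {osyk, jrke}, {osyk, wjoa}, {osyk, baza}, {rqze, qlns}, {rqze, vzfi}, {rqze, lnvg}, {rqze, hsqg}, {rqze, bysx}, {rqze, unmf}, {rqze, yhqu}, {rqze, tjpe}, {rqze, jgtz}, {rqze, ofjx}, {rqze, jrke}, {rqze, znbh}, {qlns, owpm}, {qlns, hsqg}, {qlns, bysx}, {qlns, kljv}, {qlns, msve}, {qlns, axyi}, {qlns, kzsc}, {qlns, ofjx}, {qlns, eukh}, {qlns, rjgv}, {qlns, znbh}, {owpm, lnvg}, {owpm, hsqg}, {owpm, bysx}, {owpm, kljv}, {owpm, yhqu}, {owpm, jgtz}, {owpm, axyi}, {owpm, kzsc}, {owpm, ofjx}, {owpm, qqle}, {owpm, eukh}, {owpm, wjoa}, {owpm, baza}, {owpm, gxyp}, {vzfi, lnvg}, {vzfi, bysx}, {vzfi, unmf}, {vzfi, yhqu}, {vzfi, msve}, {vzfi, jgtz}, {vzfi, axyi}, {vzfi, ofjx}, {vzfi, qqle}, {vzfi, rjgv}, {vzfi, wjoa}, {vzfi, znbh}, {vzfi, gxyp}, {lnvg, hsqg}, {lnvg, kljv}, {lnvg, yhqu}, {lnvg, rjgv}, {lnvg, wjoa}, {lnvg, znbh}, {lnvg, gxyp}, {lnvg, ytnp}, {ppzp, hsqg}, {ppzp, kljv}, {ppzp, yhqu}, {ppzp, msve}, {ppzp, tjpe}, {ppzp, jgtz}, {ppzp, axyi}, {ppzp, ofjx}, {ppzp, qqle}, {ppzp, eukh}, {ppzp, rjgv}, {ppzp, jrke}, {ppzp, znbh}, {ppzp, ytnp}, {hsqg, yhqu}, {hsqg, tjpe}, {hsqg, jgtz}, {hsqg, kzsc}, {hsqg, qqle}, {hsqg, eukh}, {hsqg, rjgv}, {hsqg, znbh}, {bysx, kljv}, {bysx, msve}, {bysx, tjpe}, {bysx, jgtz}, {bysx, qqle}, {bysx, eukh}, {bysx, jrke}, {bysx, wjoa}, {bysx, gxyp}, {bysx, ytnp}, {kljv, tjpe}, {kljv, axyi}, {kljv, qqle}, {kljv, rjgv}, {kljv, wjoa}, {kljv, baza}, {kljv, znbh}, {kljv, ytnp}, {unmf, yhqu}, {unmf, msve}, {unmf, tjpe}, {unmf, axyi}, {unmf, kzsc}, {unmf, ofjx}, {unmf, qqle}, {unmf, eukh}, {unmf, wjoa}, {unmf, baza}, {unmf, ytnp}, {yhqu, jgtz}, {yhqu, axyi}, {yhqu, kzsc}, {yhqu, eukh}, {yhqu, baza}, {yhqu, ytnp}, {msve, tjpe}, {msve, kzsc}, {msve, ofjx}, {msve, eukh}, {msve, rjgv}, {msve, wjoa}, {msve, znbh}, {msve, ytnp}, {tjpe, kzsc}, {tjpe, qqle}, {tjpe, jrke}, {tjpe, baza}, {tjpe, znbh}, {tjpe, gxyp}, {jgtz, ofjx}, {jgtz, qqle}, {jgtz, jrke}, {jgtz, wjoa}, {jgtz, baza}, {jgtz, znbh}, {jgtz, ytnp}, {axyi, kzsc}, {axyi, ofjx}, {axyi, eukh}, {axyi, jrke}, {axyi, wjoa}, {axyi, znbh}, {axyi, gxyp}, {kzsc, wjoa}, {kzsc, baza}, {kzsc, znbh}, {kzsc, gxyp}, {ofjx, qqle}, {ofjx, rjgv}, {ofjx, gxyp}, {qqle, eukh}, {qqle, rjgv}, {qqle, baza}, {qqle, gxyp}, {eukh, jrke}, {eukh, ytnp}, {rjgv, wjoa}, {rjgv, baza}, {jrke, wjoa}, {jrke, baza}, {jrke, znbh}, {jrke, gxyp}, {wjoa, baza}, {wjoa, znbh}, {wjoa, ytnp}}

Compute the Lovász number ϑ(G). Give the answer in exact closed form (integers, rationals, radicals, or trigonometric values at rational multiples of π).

sqrt(37)

N(bsug) = {rqhz, zsce, dbbf, wngb, fwor, osyk, qlns, owpm, lnvg, msve, jgtz, ofjx, eukh, jrke, baza, znbh, gxyp, ytnp}, |N(bsug)| = 18.
deg(baza) = 18; N(baza) = {rqhz, zsce, dbbf, bsug, wngb, hupb, osyk, owpm, kljv, unmf, yhqu, tjpe, jgtz, kzsc, qqle, rjgv, jrke, wjoa}.
Vertex hupb has 18 neighbors: zsce, dbbf, wngb, mtfs, fwor, dfqy, osyk, rqze, qlns, vzfi, bysx, kljv, yhqu, axyi, eukh, rjgv, jrke, baza.
deg(zsce) = 18; N(zsce) = {dbbf, bsug, mtfs, gxeu, fwor, dfqy, hupb, rqze, qlns, kljv, unmf, jgtz, kzsc, ofjx, qqle, baza, znbh, ytnp}.
G on 37 vertices is 18-regular; SR(37,18,8,9) — a Paley graph.
A has 3 distinct eigenvalues ≈ [18.0, 2.5414, -3.5414].
−37·(-sqrt(37)/2 - 1/2) / ((18)−(-sqrt(37)/2 - 1/2)) = sqrt(37) = ϑ(G).
= 6.082762530… (decimal).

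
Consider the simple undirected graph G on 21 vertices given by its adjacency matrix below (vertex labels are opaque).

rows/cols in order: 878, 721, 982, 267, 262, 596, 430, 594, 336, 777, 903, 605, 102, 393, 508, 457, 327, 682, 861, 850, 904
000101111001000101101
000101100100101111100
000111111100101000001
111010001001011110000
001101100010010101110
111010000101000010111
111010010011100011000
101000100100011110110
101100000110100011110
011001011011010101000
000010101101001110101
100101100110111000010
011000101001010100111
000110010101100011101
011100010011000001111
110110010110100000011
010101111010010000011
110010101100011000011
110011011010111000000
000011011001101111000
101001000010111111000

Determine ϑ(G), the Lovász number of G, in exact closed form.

N(267) = {878, 721, 982, 262, 336, 605, 393, 508, 457, 327}, |N(267)| = 10.
N(508) = {721, 982, 267, 594, 903, 605, 682, 861, 850, 904}, |N(508)| = 10.
Vertex 336 has 10 neighbors: 878, 982, 267, 777, 903, 102, 327, 682, 861, 850.
N(878) = {267, 596, 430, 594, 336, 605, 457, 682, 861, 904}, |N(878)| = 10.
G on 21 vertices is 10-regular; this is K(7,2), the Kneser graph.
The 3 distinct eigenvalues: [10.0, 1.0, -4.0].
ϑ = −N·λ_min/(λ_max−λ_min) = −21·(-4)/(10−(-4)) = 6.
ϑ(G) ≈ 6.0000.

6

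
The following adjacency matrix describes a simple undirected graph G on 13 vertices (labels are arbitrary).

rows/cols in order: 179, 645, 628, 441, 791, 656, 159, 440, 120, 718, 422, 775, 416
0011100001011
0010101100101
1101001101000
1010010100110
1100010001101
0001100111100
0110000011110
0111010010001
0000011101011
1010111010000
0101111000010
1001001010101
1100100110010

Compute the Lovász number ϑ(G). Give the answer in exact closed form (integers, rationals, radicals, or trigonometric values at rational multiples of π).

Vertex 422 has 6 neighbors: 645, 441, 791, 656, 159, 775.
Vertex 775 has 6 neighbors: 179, 441, 159, 120, 422, 416.
N(440) = {645, 628, 441, 656, 120, 416}, |N(440)| = 6.
N(718) = {179, 628, 791, 656, 159, 120}, |N(718)| = 6.
6-regular, N=13; strongly regular (13,6,2,3).
spec(A) ≈ [6.0, 1.3028, -2.3028] (distinct, 4 d.p.).
−13·(-sqrt(13)/2 - 1/2) / ((6)−(-sqrt(13)/2 - 1/2)) = sqrt(13) = ϑ(G).
= 3.60555128… (decimal).

sqrt(13)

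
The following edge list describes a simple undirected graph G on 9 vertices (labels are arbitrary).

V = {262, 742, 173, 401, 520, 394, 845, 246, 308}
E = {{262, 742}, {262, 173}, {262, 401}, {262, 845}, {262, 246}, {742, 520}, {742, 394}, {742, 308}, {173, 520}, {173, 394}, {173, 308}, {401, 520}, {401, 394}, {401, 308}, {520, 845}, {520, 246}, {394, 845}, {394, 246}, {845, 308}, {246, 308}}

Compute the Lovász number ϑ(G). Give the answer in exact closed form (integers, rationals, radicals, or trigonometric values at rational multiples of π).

5

deg(742) = 4; N(742) = {262, 520, 394, 308}.
N(262) = {742, 173, 401, 845, 246}, |N(262)| = 5.
Vertex 246 has 4 neighbors: 262, 520, 394, 308.
Vertex 520 has 5 neighbors: 742, 173, 401, 845, 246.
G = K_{5,4}: α = 5 = χ(Ḡ), so ϑ = 5.
≈ 5.0000 (to 4 d.p.).
Sandwich: α(G)=5 ≤ ϑ(G)=5 ≤ χ(Ḡ)=5 (collapsed).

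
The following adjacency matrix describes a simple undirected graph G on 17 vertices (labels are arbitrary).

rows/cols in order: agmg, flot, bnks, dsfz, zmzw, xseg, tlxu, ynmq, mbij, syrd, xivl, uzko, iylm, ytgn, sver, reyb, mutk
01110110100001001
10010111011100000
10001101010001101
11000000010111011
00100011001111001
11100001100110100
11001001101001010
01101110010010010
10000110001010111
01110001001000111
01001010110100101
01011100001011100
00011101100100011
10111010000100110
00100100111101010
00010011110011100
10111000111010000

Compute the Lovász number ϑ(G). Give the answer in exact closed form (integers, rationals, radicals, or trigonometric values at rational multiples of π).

sqrt(17)

deg(sver) = 8; N(sver) = {bnks, xseg, mbij, syrd, xivl, uzko, ytgn, reyb}.
N(tlxu) = {agmg, flot, zmzw, ynmq, mbij, xivl, ytgn, reyb}, |N(tlxu)| = 8.
deg(agmg) = 8; N(agmg) = {flot, bnks, dsfz, xseg, tlxu, mbij, ytgn, mutk}.
N(iylm) = {dsfz, zmzw, xseg, ynmq, mbij, uzko, reyb, mutk}, |N(iylm)| = 8.
G on 17 vertices is 8-regular; strongly regular (17,8,3,4).
spec(A) ≈ [8.0, 1.5616, -2.5616] (distinct, 4 d.p.).
Lovász: ϑ = −17(-sqrt(17)/2 - 1/2)/(8+-(-sqrt(17)/2 - 1/2)) = sqrt(17).
≈ 4.1231 (to 4 d.p.).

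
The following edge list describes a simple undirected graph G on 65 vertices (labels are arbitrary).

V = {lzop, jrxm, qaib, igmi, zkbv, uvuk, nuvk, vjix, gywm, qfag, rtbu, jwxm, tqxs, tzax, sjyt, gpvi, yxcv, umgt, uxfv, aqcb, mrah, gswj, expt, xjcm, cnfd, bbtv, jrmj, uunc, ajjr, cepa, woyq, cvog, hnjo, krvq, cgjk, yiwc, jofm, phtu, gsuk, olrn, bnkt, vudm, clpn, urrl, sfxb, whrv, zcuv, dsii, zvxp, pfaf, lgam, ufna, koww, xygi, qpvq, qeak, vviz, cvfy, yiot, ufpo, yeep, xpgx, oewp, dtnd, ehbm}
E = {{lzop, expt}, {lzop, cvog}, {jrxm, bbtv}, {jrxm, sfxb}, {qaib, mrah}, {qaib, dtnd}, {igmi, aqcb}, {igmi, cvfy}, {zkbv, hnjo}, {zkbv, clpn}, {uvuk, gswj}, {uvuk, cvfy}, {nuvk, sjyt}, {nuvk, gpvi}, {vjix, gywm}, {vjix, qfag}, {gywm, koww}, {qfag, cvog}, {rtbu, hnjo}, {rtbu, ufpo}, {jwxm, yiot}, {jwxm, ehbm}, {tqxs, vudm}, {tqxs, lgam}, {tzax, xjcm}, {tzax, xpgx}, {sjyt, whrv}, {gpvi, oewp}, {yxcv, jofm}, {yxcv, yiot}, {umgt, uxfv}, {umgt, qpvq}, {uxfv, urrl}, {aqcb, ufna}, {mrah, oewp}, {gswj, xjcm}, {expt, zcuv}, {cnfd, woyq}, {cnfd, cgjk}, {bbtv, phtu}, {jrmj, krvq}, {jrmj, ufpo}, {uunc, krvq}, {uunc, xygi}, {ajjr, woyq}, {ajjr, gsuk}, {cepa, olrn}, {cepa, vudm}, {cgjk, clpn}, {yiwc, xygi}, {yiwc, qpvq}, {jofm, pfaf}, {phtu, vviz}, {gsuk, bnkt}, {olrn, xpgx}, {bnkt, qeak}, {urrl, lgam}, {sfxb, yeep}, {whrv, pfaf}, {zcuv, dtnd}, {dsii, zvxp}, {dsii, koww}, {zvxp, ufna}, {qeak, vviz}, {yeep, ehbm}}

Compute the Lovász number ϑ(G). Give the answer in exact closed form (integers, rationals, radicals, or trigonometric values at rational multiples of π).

Vertex vjix has 2 neighbors: gywm, qfag.
Vertex jrmj has 2 neighbors: krvq, ufpo.
N(pfaf) = {jofm, whrv}, |N(pfaf)| = 2.
N(woyq) = {cnfd, ajjr}, |N(woyq)| = 2.
2-regular, N=65; connected 2-regular on 65 ⇒ C_{65}.
A has 33 distinct eigenvalues ≈ [2.0, 1.990663, 1.96274, 1.916492, 1.852349, 1.770912, 1.67294, 1.559349, 1.431198, 1.289684, 1.136129, 0.971967, 0.798729, 0.618034, 0.431568, 0.241073, 0.048327, -0.14487, -0.336714, -0.525415, -0.70921, -0.886383, -1.05528, -1.214325, -1.362032, -1.497021, -1.618034, -1.723939, -1.813749, -1.886624, -1.941884, -1.979013, -1.997664].
With N=65: ϑ(G) = 65·(-(-1)*2*cos(pi/65))/(2−(-2*cos(pi/65))) = 65*cos(pi/65)/(cos(pi/65) + 1).
Numerically 32.481013.
32 ≤ 65*cos(pi/65)/(cos(pi/65) + 1) ≤ 33: both strict.

65*cos(pi/65)/(cos(pi/65) + 1)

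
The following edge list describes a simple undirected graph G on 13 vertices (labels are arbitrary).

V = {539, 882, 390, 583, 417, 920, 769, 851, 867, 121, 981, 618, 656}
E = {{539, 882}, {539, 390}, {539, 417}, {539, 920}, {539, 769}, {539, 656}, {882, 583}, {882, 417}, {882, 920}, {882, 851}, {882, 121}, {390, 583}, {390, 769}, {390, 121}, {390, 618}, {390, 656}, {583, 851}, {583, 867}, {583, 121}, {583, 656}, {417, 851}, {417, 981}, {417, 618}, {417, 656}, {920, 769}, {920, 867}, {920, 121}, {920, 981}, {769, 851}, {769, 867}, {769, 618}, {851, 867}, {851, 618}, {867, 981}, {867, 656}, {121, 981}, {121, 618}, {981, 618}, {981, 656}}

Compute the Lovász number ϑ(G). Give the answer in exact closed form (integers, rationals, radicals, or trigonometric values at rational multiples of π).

sqrt(13)

Vertex 618 has 6 neighbors: 390, 417, 769, 851, 121, 981.
N(539) = {882, 390, 417, 920, 769, 656}, |N(539)| = 6.
N(769) = {539, 390, 920, 851, 867, 618}, |N(769)| = 6.
Vertex 981 has 6 neighbors: 417, 920, 867, 121, 618, 656.
Regular of degree 6 on 13 vertices: Paley(13): SR with (k,λ,μ)=(6,2,3).
The 3 distinct eigenvalues: [6.0, 1.302776, -2.302776].
Lovász (edge-transitive): ϑ = −13·(-sqrt(13)/2 - 1/2)/((6)−(-sqrt(13)/2 - 1/2)) = sqrt(13).
≈ 3.60555 (to 5 d.p.).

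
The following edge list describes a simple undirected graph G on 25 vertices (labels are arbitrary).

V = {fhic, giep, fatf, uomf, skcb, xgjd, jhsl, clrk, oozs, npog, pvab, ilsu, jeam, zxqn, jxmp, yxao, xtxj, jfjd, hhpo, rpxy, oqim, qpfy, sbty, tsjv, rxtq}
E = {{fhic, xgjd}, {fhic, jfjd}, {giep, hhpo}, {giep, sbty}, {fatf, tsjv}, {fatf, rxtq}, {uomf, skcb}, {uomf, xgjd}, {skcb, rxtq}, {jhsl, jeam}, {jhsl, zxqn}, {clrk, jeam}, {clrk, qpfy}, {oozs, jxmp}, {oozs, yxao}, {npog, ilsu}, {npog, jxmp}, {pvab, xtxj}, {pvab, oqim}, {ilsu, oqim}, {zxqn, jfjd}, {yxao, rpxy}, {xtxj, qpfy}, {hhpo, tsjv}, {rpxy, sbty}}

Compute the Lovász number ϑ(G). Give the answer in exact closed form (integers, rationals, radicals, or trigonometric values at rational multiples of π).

25*cos(pi/25)/(cos(pi/25) + 1)

deg(fatf) = 2; N(fatf) = {tsjv, rxtq}.
Vertex jhsl has 2 neighbors: jeam, zxqn.
Vertex clrk has 2 neighbors: jeam, qpfy.
deg(sbty) = 2; N(sbty) = {giep, rpxy}.
Regular of degree 2 on 25 vertices: this is C_{25}, the 25-cycle.
A has 13 distinct eigenvalues ≈ [2.0, 1.937, 1.753, 1.458, 1.072, 0.618, 0.126, -0.375, -0.852, -1.275, -1.618, -1.86, -1.984].
λ_max=2, λ_min=-2*cos(pi/25); ϑ = −25·λ_min/(λ_max−λ_min) = 25*cos(pi/25)/(cos(pi/25) + 1).
ϑ(G) ≈ 12.450522.
Lovász sandwich 12 ≤ 25*cos(pi/25)/(cos(pi/25) + 1) ≤ 13: both strict.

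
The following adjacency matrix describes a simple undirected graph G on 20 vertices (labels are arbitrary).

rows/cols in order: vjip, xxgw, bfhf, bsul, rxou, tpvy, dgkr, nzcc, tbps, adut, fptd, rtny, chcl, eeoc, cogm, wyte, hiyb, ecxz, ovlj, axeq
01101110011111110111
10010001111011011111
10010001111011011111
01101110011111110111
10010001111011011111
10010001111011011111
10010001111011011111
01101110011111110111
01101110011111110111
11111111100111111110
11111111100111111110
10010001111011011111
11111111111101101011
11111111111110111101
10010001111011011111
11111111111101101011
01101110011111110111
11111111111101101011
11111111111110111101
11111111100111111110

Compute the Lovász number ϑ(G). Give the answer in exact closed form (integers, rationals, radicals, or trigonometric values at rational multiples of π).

7

deg(nzcc) = 15; N(nzcc) = {xxgw, bfhf, rxou, tpvy, dgkr, adut, fptd, rtny, chcl, eeoc, cogm, wyte, ecxz, ovlj, axeq}.
deg(bfhf) = 13; N(bfhf) = {vjip, bsul, nzcc, tbps, adut, fptd, chcl, eeoc, wyte, hiyb, ecxz, ovlj, axeq}.
Vertex chcl has 17 neighbors: vjip, xxgw, bfhf, bsul, rxou, tpvy, dgkr, nzcc, tbps, adut, fptd, rtny, eeoc, cogm, hiyb, ovlj, axeq.
Vertex vjip has 15 neighbors: xxgw, bfhf, rxou, tpvy, dgkr, adut, fptd, rtny, chcl, eeoc, cogm, wyte, ecxz, ovlj, axeq.
Complete 5-partite, parts [7, 5, 3, 3, 2]: perfect, ϑ = α = 7.
= 7.0000… (decimal).
Sandwich: α(G)=7 ≤ ϑ(G)=7 ≤ χ(Ḡ)=7 (collapsed).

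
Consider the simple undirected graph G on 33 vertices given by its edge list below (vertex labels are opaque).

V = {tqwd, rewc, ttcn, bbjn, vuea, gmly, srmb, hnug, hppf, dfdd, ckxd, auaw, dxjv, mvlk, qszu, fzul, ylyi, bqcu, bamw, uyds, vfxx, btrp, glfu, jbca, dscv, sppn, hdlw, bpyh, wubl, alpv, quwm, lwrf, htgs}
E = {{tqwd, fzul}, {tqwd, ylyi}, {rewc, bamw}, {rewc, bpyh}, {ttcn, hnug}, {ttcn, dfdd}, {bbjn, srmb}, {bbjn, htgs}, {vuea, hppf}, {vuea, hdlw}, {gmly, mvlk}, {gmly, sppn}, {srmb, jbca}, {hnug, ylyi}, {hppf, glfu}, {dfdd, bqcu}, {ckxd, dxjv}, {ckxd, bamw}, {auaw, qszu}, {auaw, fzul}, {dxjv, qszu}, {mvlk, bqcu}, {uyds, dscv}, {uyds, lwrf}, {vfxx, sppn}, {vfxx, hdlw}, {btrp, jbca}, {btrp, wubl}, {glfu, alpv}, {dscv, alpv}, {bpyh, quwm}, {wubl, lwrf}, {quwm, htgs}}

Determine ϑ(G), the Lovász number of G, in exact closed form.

33*cos(pi/33)/(cos(pi/33) + 1)

Vertex quwm has 2 neighbors: bpyh, htgs.
N(dfdd) = {ttcn, bqcu}, |N(dfdd)| = 2.
deg(hdlw) = 2; N(hdlw) = {vuea, vfxx}.
Vertex jbca has 2 neighbors: srmb, btrp.
Every vertex has degree 2 (N=33); the odd cycle C_{33}.
spec(A) ≈ [2.0, 1.9639, 1.8567, 1.6825, 1.4475, 1.1601, 0.8308, 0.4715, 0.0952, -0.2846, -0.6541, -1.0, -1.3097, -1.5721, -1.7777, -1.919, -1.9909] (distinct, 4 d.p.).
With N=33: ϑ(G) = 33·(-(-1)*2*cos(pi/33))/(2−(-2*cos(pi/33))) = 33*cos(pi/33)/(cos(pi/33) + 1).
= 16.46255859… (decimal).
Check 16 ≤ 33*cos(pi/33)/(cos(pi/33) + 1) ≤ 17: both strict.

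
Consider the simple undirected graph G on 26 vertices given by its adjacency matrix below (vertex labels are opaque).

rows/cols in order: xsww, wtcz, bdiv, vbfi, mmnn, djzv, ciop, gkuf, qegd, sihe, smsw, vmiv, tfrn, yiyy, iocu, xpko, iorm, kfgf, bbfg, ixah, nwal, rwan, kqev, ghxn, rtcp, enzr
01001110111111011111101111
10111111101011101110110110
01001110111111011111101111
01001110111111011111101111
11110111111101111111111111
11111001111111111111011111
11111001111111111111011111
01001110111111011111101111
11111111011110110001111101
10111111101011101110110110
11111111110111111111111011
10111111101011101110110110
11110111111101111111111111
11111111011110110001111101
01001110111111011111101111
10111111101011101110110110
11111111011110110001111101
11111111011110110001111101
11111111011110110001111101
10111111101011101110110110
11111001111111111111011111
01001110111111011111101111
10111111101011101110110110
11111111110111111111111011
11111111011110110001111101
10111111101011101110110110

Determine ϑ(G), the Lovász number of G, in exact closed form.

deg(nwal) = 23; N(nwal) = {xsww, wtcz, bdiv, vbfi, mmnn, gkuf, qegd, sihe, smsw, vmiv, tfrn, yiyy, iocu, xpko, iorm, kfgf, bbfg, ixah, rwan, kqev, ghxn, rtcp, enzr}.
N(rtcp) = {xsww, wtcz, bdiv, vbfi, mmnn, djzv, ciop, gkuf, sihe, smsw, vmiv, tfrn, iocu, xpko, ixah, nwal, rwan, kqev, ghxn, enzr}, |N(rtcp)| = 20.
Vertex ciop has 23 neighbors: xsww, wtcz, bdiv, vbfi, mmnn, gkuf, qegd, sihe, smsw, vmiv, tfrn, yiyy, iocu, xpko, iorm, kfgf, bbfg, ixah, rwan, kqev, ghxn, rtcp, enzr.
N(smsw) = {xsww, wtcz, bdiv, vbfi, mmnn, djzv, ciop, gkuf, qegd, sihe, vmiv, tfrn, yiyy, iocu, xpko, iorm, kfgf, bbfg, ixah, nwal, rwan, kqev, rtcp, enzr}, |N(smsw)| = 24.
Complete 6-partite, parts [7, 6, 6, 3, 2, 2]: perfect, ϑ = α = 7.
= 7.0000000… (decimal).
Sandwich: α(G)=7 ≤ ϑ(G)=7 ≤ χ(Ḡ)=7 (collapsed).

7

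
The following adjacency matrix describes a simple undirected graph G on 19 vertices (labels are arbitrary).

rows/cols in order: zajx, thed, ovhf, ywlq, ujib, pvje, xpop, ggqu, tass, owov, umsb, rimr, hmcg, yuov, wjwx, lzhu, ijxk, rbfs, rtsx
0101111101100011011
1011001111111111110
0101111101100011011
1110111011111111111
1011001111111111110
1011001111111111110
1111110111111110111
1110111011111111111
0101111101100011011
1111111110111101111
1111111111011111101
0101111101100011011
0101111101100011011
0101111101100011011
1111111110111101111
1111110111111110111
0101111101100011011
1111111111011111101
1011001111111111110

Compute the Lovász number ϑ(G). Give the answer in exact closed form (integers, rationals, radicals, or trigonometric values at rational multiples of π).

Vertex wjwx has 17 neighbors: zajx, thed, ovhf, ywlq, ujib, pvje, xpop, ggqu, tass, umsb, rimr, hmcg, yuov, lzhu, ijxk, rbfs, rtsx.
deg(xpop) = 17; N(xpop) = {zajx, thed, ovhf, ywlq, ujib, pvje, ggqu, tass, owov, umsb, rimr, hmcg, yuov, wjwx, ijxk, rbfs, rtsx}.
deg(yuov) = 12; N(yuov) = {thed, ywlq, ujib, pvje, xpop, ggqu, owov, umsb, wjwx, lzhu, rbfs, rtsx}.
deg(pvje) = 15; N(pvje) = {zajx, ovhf, ywlq, xpop, ggqu, tass, owov, umsb, rimr, hmcg, yuov, wjwx, lzhu, ijxk, rbfs}.
Complete 6-partite, parts [7, 4, 2, 2, 2, 2]: perfect, ϑ = α = 7.
ϑ(G) ≈ 7.0000.
Lovász sandwich 7 ≤ 7 ≤ 7: collapsed.

7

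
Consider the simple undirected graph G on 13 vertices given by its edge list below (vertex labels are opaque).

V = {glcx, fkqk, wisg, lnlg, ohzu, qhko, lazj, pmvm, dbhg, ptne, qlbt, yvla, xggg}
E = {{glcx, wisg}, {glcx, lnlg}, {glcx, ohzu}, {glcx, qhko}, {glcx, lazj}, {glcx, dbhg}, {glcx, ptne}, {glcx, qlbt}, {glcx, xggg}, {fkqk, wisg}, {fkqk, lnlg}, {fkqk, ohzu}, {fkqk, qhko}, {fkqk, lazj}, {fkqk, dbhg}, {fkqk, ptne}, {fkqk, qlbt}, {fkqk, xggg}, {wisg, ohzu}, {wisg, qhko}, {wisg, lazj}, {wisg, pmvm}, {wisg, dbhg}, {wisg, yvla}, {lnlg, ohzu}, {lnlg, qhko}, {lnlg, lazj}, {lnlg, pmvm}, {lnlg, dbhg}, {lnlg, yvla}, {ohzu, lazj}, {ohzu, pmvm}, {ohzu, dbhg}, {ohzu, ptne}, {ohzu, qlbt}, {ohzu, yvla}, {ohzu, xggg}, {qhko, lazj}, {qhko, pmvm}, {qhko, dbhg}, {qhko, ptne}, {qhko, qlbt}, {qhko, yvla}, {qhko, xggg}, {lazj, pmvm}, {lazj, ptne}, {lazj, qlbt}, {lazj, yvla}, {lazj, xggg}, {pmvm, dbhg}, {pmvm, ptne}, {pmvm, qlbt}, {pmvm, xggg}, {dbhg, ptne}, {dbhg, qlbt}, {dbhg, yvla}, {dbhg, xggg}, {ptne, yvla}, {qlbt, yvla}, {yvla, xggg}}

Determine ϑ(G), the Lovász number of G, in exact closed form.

5

deg(dbhg) = 11; N(dbhg) = {glcx, fkqk, wisg, lnlg, ohzu, qhko, pmvm, ptne, qlbt, yvla, xggg}.
deg(xggg) = 8; N(xggg) = {glcx, fkqk, ohzu, qhko, lazj, pmvm, dbhg, yvla}.
Vertex wisg has 8 neighbors: glcx, fkqk, ohzu, qhko, lazj, pmvm, dbhg, yvla.
Vertex pmvm has 9 neighbors: wisg, lnlg, ohzu, qhko, lazj, dbhg, ptne, qlbt, xggg.
K_{5,4,2,2} (perfect); ϑ(G) = α(G) = max{5,4,2,2} = 5.
Numerically 5.000000.
Lovász sandwich 5 ≤ 5 ≤ 5: collapsed.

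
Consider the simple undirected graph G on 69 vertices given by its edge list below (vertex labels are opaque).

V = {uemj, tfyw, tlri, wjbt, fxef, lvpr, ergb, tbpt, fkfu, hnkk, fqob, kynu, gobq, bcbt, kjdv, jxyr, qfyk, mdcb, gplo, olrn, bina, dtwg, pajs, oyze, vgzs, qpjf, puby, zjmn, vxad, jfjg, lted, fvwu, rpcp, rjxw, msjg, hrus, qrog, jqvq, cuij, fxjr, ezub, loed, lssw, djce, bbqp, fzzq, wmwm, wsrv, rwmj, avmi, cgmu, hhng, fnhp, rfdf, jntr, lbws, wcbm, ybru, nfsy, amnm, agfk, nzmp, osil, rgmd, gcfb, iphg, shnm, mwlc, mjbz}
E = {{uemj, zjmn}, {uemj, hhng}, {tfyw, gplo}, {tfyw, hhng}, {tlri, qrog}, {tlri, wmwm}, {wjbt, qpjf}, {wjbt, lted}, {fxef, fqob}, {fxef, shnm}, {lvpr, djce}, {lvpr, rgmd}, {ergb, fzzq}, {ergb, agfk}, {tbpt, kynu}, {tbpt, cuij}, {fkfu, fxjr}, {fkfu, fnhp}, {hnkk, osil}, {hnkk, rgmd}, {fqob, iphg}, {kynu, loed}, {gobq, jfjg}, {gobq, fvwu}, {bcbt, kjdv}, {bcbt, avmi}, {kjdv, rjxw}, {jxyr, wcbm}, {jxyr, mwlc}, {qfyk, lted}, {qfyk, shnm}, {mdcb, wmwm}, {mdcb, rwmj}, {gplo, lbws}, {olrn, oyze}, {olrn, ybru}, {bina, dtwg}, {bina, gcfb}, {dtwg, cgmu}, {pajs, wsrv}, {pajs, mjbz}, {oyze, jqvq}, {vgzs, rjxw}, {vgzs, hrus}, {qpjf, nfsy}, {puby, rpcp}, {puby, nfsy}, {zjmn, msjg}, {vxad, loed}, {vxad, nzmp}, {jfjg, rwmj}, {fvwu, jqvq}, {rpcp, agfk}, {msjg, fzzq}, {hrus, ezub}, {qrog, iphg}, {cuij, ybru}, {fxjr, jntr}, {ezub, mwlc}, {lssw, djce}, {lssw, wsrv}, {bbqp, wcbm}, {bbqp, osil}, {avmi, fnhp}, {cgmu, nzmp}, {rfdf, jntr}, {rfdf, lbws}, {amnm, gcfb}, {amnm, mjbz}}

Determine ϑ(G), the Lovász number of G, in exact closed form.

69*cos(pi/69)/(cos(pi/69) + 1)

deg(shnm) = 2; N(shnm) = {fxef, qfyk}.
Vertex wmwm has 2 neighbors: tlri, mdcb.
Vertex iphg has 2 neighbors: fqob, qrog.
Vertex msjg has 2 neighbors: zjmn, fzzq.
2-regular, N=69; a single 69-cycle (edge-transitive).
Distinct eigenvalues (to 6 d.p.): [2.0, 1.991714, 1.966923, 1.925835, 1.868788, 1.796255, 1.708839, 1.607262, 1.492367, 1.365106, 1.226534, 1.077797, 0.92013, 0.754838, 0.583292, 0.406912, 0.22716, 0.045526, -0.136485, -0.317365, -0.495616, -0.669759, -0.838353, -1.0, -1.153361, -1.297164, -1.430219, -1.551423, -1.659771, -1.754365, -1.834423, -1.899279, -1.948398, -1.981372, -1.997927].
With N=69: ϑ(G) = 69·(-(-1)*2*cos(pi/69))/(2−(-2*cos(pi/69))) = 69*cos(pi/69)/(cos(pi/69) + 1).
ϑ(G) ≈ 34.482114.
34 ≤ 69*cos(pi/69)/(cos(pi/69) + 1) ≤ 35: both strict.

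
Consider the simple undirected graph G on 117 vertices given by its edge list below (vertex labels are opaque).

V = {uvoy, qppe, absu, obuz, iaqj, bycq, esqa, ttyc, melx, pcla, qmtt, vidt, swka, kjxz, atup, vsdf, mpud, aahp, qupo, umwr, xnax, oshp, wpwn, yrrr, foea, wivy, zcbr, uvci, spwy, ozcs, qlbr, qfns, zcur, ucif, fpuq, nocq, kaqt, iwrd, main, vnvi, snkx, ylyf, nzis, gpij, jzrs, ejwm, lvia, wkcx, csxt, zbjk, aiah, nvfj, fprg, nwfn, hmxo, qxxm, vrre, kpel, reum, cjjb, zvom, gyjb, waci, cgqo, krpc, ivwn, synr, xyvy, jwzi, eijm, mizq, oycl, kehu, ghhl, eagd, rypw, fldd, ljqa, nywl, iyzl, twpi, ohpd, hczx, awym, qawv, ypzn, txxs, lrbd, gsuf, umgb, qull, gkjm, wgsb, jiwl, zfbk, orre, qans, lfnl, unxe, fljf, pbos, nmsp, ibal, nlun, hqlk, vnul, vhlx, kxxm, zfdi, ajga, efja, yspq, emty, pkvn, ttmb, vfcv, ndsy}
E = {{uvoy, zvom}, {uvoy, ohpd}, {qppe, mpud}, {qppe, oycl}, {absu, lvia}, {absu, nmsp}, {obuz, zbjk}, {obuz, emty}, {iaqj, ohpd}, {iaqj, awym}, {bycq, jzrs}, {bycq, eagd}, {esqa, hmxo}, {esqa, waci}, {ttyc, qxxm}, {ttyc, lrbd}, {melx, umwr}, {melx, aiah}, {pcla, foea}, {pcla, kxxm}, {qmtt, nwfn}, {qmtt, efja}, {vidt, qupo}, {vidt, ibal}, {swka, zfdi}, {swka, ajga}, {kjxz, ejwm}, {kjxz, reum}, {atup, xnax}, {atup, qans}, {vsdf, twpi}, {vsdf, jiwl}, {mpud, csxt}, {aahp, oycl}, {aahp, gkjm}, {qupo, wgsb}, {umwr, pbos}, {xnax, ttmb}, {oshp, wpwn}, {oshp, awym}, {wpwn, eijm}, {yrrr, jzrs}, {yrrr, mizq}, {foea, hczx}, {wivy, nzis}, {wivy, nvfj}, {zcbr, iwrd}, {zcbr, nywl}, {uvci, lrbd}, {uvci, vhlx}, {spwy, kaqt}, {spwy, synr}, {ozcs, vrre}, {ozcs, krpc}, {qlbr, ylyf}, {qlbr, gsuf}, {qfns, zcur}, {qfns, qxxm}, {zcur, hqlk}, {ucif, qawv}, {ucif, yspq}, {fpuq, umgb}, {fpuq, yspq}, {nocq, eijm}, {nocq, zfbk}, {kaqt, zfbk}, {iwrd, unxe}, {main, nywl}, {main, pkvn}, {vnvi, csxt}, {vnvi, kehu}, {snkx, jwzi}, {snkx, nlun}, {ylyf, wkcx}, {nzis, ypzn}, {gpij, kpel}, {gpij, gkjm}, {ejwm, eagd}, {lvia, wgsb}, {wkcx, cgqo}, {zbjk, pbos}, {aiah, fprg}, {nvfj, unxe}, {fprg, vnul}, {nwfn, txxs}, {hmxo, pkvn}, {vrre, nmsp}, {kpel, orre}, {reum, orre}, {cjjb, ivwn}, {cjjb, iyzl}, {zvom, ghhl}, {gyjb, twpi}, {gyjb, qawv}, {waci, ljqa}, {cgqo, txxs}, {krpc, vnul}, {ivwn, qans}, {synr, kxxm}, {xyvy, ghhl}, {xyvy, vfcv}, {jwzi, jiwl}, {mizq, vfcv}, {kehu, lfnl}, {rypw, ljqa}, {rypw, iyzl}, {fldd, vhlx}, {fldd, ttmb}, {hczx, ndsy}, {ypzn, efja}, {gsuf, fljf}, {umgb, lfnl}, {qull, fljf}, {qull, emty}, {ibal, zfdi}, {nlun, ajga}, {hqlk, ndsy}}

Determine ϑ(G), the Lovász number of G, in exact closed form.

117*cos(pi/117)/(cos(pi/117) + 1)

deg(vnvi) = 2; N(vnvi) = {csxt, kehu}.
deg(wivy) = 2; N(wivy) = {nzis, nvfj}.
Vertex vnul has 2 neighbors: fprg, krpc.
N(snkx) = {jwzi, nlun}, |N(snkx)| = 2.
Regular of degree 2 on 117 vertices: this is C_{117}, the 117-cycle.
spec(A) ≈ [2.0, 1.99712, 1.98848, 1.9741, 1.95403, 1.92833, 1.89707, 1.86034, 1.81825, 1.77091, 1.71847, 1.66107, 1.59889, 1.53209, 1.46087, 1.38545, 1.30603, 1.22284, 1.13613, 1.04614, 0.95314, 0.85739, 0.75916, 0.65875, 0.55643, 0.45252, 0.3473, 0.24107, 0.13416, 0.02685, -0.08053, -0.18768, -0.29429, -0.40005, -0.50466, -0.60781, -0.70921, -0.80856, -0.90559, -1.0, -1.09153, -1.17991, -1.26489, -1.34622, -1.42367, -1.49702, -1.56605, -1.63057, -1.69038, -1.74532, -1.79523, -1.83996, -1.87939, -1.91339, -1.94188, -1.96478, -1.982, -1.99351, -1.99928] (distinct, 5 d.p.).
Lovász: ϑ = −117(-2*cos(pi/117))/(2+-(-1)*2*cos(pi/117)) = 117*cos(pi/117)/(cos(pi/117) + 1).
ϑ(G) ≈ 58.48945428.
Lovász sandwich 58 ≤ 117*cos(pi/117)/(cos(pi/117) + 1) ≤ 59: both strict.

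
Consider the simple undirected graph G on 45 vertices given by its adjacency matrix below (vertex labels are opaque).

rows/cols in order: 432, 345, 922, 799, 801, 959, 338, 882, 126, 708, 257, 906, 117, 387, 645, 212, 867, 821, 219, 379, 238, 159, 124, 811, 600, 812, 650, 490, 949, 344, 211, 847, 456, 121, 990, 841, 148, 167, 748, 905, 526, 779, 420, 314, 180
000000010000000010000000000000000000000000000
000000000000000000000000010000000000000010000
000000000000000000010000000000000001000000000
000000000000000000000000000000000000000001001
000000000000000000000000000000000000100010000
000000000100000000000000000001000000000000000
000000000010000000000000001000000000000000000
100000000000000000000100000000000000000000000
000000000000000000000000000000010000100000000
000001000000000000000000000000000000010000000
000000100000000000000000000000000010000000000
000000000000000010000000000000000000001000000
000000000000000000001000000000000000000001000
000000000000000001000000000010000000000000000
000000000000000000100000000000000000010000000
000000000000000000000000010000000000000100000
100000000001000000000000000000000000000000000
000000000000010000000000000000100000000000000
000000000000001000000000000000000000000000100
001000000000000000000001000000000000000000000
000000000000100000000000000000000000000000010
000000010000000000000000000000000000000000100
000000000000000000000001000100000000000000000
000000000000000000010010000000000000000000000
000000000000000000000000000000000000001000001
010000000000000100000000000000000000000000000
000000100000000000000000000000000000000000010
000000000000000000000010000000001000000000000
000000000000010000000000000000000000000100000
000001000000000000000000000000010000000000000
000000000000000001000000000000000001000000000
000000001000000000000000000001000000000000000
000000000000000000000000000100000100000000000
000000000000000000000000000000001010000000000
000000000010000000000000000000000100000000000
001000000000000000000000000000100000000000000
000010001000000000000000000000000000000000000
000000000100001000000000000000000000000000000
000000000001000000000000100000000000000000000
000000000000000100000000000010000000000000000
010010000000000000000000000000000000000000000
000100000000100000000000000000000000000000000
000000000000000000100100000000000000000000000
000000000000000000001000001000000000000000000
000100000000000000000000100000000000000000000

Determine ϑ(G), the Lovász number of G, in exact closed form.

deg(420) = 2; N(420) = {219, 159}.
Vertex 799 has 2 neighbors: 779, 180.
deg(167) = 2; N(167) = {708, 645}.
Vertex 121 has 2 neighbors: 456, 990.
2-regular, N=45; this is C_{45}, the 45-cycle.
Distinct eigenvalues (to 5 d.p.): [2.0, 1.98054, 1.92252, 1.82709, 1.6961, 1.53209, 1.33826, 1.11839, 0.87674, 0.61803, 0.3473, 0.0698, -0.20906, -0.48384, -0.74921, -1.0, -1.23132, -1.43868, -1.61803, -1.7659, -1.87939, -1.9563, -1.99513].
λ_max=2, λ_min=-2*cos(pi/45); ϑ = −45·λ_min/(λ_max−λ_min) = 45*cos(pi/45)/(cos(pi/45) + 1).
Numerically 22.472562147.
α=22, χ(Ḡ)=23; ϑ=45*cos(pi/45)/(cos(pi/45) + 1) lies between (both strict).

45*cos(pi/45)/(cos(pi/45) + 1)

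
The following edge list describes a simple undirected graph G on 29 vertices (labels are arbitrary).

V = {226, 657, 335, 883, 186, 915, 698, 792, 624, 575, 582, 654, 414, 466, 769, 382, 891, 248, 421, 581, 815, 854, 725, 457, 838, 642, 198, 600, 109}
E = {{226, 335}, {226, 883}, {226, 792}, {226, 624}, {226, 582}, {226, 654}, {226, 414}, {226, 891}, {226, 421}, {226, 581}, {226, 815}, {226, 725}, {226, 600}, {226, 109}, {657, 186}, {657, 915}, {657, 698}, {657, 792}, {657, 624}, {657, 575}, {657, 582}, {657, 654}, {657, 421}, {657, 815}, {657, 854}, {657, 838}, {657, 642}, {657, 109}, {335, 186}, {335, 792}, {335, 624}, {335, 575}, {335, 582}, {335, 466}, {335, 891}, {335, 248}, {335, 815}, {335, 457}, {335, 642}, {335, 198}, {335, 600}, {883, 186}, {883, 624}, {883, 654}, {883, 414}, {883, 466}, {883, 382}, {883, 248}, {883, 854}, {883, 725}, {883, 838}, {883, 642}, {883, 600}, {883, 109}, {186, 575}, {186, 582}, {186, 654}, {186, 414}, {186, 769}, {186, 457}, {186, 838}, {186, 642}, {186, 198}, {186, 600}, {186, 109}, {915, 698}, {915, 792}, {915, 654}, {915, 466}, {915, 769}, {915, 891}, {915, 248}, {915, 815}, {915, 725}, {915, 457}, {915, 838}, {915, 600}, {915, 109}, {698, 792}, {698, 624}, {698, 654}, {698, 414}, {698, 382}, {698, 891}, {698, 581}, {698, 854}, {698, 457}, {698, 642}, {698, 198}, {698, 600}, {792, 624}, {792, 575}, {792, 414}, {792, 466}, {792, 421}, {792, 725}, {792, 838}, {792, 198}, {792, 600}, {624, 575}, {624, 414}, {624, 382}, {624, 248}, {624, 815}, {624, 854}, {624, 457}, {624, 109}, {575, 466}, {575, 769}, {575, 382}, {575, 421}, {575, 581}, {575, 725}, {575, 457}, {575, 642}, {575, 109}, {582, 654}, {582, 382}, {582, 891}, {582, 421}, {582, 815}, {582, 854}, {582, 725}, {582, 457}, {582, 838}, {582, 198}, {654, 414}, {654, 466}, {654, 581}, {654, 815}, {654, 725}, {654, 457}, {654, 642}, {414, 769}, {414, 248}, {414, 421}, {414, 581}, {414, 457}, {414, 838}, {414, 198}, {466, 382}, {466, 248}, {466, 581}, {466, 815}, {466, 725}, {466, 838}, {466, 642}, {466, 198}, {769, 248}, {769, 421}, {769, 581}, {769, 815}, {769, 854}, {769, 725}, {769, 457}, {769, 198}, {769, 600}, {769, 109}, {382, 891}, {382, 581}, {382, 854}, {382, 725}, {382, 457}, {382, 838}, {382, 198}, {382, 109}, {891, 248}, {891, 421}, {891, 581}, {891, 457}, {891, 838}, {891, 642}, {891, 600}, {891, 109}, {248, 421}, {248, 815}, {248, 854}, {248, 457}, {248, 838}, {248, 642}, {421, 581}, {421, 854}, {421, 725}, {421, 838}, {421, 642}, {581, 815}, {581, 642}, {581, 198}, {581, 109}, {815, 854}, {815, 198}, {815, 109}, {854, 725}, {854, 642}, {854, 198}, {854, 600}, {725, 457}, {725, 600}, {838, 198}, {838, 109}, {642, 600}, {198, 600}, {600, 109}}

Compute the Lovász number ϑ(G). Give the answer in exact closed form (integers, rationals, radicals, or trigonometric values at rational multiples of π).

sqrt(29)

Vertex 226 has 14 neighbors: 335, 883, 792, 624, 582, 654, 414, 891, 421, 581, 815, 725, 600, 109.
Vertex 335 has 14 neighbors: 226, 186, 792, 624, 575, 582, 466, 891, 248, 815, 457, 642, 198, 600.
deg(725) = 14; N(725) = {226, 883, 915, 792, 575, 582, 654, 466, 769, 382, 421, 854, 457, 600}.
deg(575) = 14; N(575) = {657, 335, 186, 792, 624, 466, 769, 382, 421, 581, 725, 457, 642, 109}.
Regular of degree 14 on 29 vertices: SR(29,14,6,7) — a Paley graph.
The 3 distinct eigenvalues: [14.0, 2.1926, -3.1926].
With N=29: ϑ(G) = 29·(-(-sqrt(29)/2 - 1/2))/(14−(-sqrt(29)/2 - 1/2)) = sqrt(29).
ϑ(G) ≈ 5.38516.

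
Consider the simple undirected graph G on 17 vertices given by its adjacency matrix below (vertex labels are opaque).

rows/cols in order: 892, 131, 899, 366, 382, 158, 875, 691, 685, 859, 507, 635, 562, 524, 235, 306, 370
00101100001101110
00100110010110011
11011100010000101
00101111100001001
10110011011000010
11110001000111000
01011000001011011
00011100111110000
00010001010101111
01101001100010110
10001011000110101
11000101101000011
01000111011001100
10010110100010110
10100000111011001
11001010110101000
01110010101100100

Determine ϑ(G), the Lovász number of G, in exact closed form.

Vertex 892 has 8 neighbors: 899, 382, 158, 507, 635, 524, 235, 306.
N(306) = {892, 131, 382, 875, 685, 859, 635, 524}, |N(306)| = 8.
Vertex 524 has 8 neighbors: 892, 366, 158, 875, 685, 562, 235, 306.
deg(691) = 8; N(691) = {366, 382, 158, 685, 859, 507, 635, 562}.
deg(v) = 8 for all v (|V|=17); Paley(17): SR with (k,λ,μ)=(8,3,4).
The 3 distinct eigenvalues: [8.0, 1.5616, -2.5616].
With N=17: ϑ(G) = 17·(-(-sqrt(17)/2 - 1/2))/(8−(-sqrt(17)/2 - 1/2)) = sqrt(17).
ϑ(G) ≈ 4.12310563.

sqrt(17)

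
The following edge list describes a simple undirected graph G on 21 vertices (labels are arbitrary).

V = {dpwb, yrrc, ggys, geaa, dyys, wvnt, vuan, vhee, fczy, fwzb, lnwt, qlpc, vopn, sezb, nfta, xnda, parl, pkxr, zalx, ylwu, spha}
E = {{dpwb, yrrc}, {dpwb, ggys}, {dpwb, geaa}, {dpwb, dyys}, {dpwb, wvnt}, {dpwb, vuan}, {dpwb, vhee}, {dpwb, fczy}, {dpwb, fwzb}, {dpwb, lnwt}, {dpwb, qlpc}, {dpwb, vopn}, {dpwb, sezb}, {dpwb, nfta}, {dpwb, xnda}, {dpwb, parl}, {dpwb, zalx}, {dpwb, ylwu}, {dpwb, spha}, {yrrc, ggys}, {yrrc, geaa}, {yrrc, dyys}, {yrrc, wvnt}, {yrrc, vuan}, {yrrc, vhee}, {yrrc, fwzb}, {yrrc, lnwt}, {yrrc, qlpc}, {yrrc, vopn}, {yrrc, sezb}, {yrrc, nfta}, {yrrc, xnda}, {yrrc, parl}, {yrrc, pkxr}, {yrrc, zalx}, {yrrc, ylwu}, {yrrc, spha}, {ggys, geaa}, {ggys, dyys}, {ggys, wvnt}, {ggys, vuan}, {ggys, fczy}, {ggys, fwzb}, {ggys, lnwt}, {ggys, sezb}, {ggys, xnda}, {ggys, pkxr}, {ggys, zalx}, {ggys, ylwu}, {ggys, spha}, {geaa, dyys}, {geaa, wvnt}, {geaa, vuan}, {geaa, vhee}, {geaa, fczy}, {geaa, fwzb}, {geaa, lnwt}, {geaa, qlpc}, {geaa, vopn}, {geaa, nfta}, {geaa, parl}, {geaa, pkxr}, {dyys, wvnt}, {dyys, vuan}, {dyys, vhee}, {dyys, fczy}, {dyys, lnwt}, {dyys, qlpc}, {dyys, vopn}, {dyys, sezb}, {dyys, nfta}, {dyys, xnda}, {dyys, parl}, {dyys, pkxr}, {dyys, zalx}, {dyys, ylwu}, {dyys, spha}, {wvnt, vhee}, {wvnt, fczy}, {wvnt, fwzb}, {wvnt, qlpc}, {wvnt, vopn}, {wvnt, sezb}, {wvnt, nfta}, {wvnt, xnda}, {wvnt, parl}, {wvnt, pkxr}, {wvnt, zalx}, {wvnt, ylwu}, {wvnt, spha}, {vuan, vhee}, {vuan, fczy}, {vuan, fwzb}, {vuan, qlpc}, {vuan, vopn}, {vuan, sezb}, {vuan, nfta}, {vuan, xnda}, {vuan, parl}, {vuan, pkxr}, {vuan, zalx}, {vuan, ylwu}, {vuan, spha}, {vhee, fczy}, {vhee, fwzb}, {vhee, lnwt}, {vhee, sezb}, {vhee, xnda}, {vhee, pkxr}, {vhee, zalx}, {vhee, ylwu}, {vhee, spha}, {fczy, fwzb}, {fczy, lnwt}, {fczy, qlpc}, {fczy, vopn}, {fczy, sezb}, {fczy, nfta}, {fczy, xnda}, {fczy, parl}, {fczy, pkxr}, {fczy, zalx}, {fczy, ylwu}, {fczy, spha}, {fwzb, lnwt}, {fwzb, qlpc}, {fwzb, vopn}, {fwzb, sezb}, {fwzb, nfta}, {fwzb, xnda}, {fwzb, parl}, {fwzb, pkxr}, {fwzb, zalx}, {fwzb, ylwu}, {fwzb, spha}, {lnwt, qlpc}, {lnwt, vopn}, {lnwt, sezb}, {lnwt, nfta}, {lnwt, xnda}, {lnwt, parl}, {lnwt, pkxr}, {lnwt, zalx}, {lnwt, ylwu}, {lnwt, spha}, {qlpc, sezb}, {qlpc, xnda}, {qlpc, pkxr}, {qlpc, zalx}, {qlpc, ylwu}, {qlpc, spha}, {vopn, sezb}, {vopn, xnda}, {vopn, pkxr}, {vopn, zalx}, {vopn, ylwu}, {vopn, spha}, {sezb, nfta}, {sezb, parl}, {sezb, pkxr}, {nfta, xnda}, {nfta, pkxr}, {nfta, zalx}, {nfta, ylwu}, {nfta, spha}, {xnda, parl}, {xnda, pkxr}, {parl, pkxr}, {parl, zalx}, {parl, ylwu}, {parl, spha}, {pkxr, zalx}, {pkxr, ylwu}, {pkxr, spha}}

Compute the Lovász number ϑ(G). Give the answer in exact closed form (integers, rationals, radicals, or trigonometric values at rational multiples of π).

6

deg(xnda) = 15; N(xnda) = {dpwb, yrrc, ggys, dyys, wvnt, vuan, vhee, fczy, fwzb, lnwt, qlpc, vopn, nfta, parl, pkxr}.
deg(lnwt) = 18; N(lnwt) = {dpwb, yrrc, ggys, geaa, dyys, vhee, fczy, fwzb, qlpc, vopn, sezb, nfta, xnda, parl, pkxr, zalx, ylwu, spha}.
Vertex zalx has 15 neighbors: dpwb, yrrc, ggys, dyys, wvnt, vuan, vhee, fczy, fwzb, lnwt, qlpc, vopn, nfta, parl, pkxr.
Vertex wvnt has 18 neighbors: dpwb, yrrc, ggys, geaa, dyys, vhee, fczy, fwzb, qlpc, vopn, sezb, nfta, xnda, parl, pkxr, zalx, ylwu, spha.
6 parts of sizes [6, 6, 3, 2, 2, 2]; α(G) = 6 = ϑ (perfect).
≈ 6.00000 (to 5 d.p.).
Check 6 ≤ 6 ≤ 6: collapsed.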